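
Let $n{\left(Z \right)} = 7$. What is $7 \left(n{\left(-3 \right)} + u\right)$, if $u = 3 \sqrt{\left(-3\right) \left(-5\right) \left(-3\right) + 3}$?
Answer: $49 + 21 i \sqrt{42} \approx 49.0 + 136.1 i$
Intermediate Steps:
$u = 3 i \sqrt{42}$ ($u = 3 \sqrt{15 \left(-3\right) + 3} = 3 \sqrt{-45 + 3} = 3 \sqrt{-42} = 3 i \sqrt{42} \approx 19.442 i$)
$7 \left(n{\left(-3 \right)} + u\right) = 7 \left(7 + 3 i \sqrt{42}\right) = 49 + 21 i \sqrt{42}$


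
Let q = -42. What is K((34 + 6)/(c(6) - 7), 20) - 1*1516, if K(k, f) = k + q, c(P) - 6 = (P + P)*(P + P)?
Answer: -222754/143 ≈ -1557.7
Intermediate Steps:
c(P) = 6 + 4*P² (c(P) = 6 + (P + P)*(P + P) = 6 + (2*P)*(2*P) = 6 + 4*P²)
K(k, f) = -42 + k (K(k, f) = k - 42 = -42 + k)
K((34 + 6)/(c(6) - 7), 20) - 1*1516 = (-42 + (34 + 6)/((6 + 4*6²) - 7)) - 1*1516 = (-42 + 40/((6 + 4*36) - 7)) - 1516 = (-42 + 40/((6 + 144) - 7)) - 1516 = (-42 + 40/(150 - 7)) - 1516 = (-42 + 40/143) - 1516 = -5966/143 - 1516 = -222754/143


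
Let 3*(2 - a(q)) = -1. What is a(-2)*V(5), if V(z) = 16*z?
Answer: 560/3 ≈ 186.67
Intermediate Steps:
a(q) = 7/3 (a(q) = 2 - 1/3*(-1) = 2 + 1/3 = 7/3)
a(-2)*V(5) = 7*(16*5)/3 = (7/3)*80 = 560/3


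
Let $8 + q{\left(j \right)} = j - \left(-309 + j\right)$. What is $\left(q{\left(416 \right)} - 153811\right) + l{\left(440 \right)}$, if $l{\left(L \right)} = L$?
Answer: $-153070$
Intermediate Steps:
$q{\left(j \right)} = 301$ ($q{\left(j \right)} = -8 + \left(j - \left(-309 + j\right)\right) = -8 + 309 = 301$)
$\left(q{\left(416 \right)} - 153811\right) + l{\left(440 \right)} = \left(301 - 153811\right) + 440 = -153510 + 440 = -153070$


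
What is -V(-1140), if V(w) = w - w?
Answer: 0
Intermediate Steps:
V(w) = 0
-V(-1140) = -1*0 = 0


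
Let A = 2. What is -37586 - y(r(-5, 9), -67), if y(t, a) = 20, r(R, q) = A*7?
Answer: -37606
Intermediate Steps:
r(R, q) = 14 (r(R, q) = 2*7 = 14)
-37586 - y(r(-5, 9), -67) = -37586 - 1*20 = -37586 - 20 = -37606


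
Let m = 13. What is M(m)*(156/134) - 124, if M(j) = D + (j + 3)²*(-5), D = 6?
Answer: -107680/67 ≈ -1607.2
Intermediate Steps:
M(j) = 6 - 5*(3 + j)² (M(j) = 6 + (j + 3)²*(-5) = 6 + (3 + j)²*(-5) = 6 - 5*(3 + j)²)
M(m)*(156/134) - 124 = (6 - 5*(3 + 13)²)*(156/134) - 124 = (6 - 5*16²)*(156*(1/134)) - 124 = (6 - 5*256)*(78/67) - 124 = (6 - 1280)*(78/67) - 124 = -1274*78/67 - 124 = -99372/67 - 124 = -107680/67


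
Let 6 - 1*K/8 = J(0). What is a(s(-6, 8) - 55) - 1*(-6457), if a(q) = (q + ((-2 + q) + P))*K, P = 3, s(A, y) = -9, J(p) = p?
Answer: 361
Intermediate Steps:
K = 48 (K = 48 - 8*0 = 48 + 0 = 48)
a(q) = 48 + 96*q (a(q) = (q + ((-2 + q) + 3))*48 = (q + (1 + q))*48 = (1 + 2*q)*48 = 48 + 96*q)
a(s(-6, 8) - 55) - 1*(-6457) = (48 + 96*(-9 - 55)) - 1*(-6457) = (48 + 96*(-64)) + 6457 = (48 - 6144) + 6457 = -6096 + 6457 = 361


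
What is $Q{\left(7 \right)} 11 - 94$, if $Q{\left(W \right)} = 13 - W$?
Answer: $-28$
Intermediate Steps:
$Q{\left(7 \right)} 11 - 94 = \left(13 - 7\right) 11 - 94 = 6 \cdot 11 - 94 = 66 - 94 = -28$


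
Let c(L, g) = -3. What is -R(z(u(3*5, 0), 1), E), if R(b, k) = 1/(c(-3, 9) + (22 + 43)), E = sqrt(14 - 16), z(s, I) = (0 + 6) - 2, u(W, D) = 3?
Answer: -1/62 ≈ -0.016129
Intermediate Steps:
z(s, I) = 4 (z(s, I) = 6 - 2 = 4)
E = I*sqrt(2) (E = sqrt(-2) = I*sqrt(2) ≈ 1.4142*I)
R(b, k) = 1/62 (R(b, k) = 1/(-3 + (22 + 43)) = 1/(-3 + 65) = 1/62)
-R(z(u(3*5, 0), 1), E) = -1*1/62 = -1/62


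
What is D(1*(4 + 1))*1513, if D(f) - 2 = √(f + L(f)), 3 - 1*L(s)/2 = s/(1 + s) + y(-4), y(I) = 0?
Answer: 3026 + 3026*√21/3 ≈ 7648.3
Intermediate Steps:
L(s) = 6 - 2*s/(1 + s) (L(s) = 6 - 2*(s/(1 + s) + 0) = 6 - 2*s/(1 + s))
D(f) = 2 + √(f + 2*(3 + 2*f)/(1 + f))
D(1*(4 + 1))*1513 = (2 + √((6 + (1*(4 + 1))² + 5*(1*(4 + 1)))/(1 + 1*(4 + 1))))*1513 = (2 + √((6 + (1*5)² + 5*(1*5))/(1 + 1*5)))*1513 = (2 + √((6 + 5² + 5*5)/(1 + 5)))*1513 = (2 + √((6 + 25 + 25)/6))*1513 = (2 + √((⅙)*56))*1513 = (2 + √(28/3))*1513 = (2 + 2*√21/3)*1513 = 3026 + 3026*√21/3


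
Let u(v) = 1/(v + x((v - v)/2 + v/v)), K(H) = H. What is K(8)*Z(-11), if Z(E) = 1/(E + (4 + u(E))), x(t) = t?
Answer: -80/71 ≈ -1.1268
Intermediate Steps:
u(v) = 1/(1 + v) (u(v) = 1/(v + ((v - v)/2 + v/v)) = 1/(v + (0*(½) + 1)) = 1/(v + (0 + 1)) = 1/(v + 1) = 1/(1 + v))
Z(E) = 1/(4 + E + 1/(1 + E)) (Z(E) = 1/(E + (4 + 1/(1 + E))) = 1/(4 + E + 1/(1 + E)))
K(8)*Z(-11) = 8*((1 - 11)/(1 + (1 - 11)*(4 - 11))) = 8*(-10/(1 - 10*(-7))) = 8*(-10/(1 + 70)) = 8*(-10/71) = -80/71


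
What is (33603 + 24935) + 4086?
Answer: 62624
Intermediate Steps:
(33603 + 24935) + 4086 = 58538 + 4086 = 62624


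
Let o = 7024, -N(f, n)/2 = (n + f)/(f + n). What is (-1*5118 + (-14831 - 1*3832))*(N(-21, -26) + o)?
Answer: -166990182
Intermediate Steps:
N(f, n) = -2 (N(f, n) = -2*(n + f)/(f + n) = -2*(f + n)/(f + n) = -2*1 = -2)
(-1*5118 + (-14831 - 1*3832))*(N(-21, -26) + o) = (-1*5118 + (-14831 - 1*3832))*(-2 + 7024) = (-5118 + (-14831 - 3832))*7022 = (-5118 - 18663)*7022 = -23781*7022 = -166990182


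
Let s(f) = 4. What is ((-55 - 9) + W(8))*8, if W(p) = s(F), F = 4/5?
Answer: -480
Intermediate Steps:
F = ⅘ (F = 4*(⅕) = ⅘ ≈ 0.80000)
W(p) = 4
((-55 - 9) + W(8))*8 = ((-55 - 9) + 4)*8 = (-64 + 4)*8 = -60*8 = -480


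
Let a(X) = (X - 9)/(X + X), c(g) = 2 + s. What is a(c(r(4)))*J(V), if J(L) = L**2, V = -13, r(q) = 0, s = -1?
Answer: -676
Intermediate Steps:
c(g) = 1 (c(g) = 2 - 1 = 1)
a(X) = (-9 + X)/(2*X) (a(X) = (-9 + X)/((2*X)) = (-9 + X)*(1/(2*X)) = (-9 + X)/(2*X))
a(c(r(4)))*J(V) = ((1/2)*(-9 + 1)/1)*(-13)**2 = ((1/2)*1*(-8))*169 = -4*169 = -676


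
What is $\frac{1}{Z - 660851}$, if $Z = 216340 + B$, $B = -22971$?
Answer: $- \frac{1}{467482} \approx -2.1391 \cdot 10^{-6}$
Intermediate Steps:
$Z = 193369$ ($Z = 216340 - 22971 = 193369$)
$\frac{1}{Z - 660851} = \frac{1}{193369 - 660851} = \frac{1}{-467482} = - \frac{1}{467482}$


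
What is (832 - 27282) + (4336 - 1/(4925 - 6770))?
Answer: -40800329/1845 ≈ -22114.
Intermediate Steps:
(832 - 27282) + (4336 - 1/(4925 - 6770)) = -26450 + (4336 - 1/(-1845)) = -26450 + (4336 - 1*(-1/1845)) = -26450 + (4336 + 1/1845) = -26450 + 7999921/1845 = -40800329/1845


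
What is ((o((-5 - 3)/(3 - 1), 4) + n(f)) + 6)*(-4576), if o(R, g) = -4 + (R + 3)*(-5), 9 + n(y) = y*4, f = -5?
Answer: 100672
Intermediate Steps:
n(y) = -9 + 4*y (n(y) = -9 + y*4 = -9 + 4*y)
o(R, g) = -19 - 5*R (o(R, g) = -4 + (3 + R)*(-5) = -4 + (-15 - 5*R) = -19 - 5*R)
((o((-5 - 3)/(3 - 1), 4) + n(f)) + 6)*(-4576) = (((-19 - 5*(-5 - 3)/(3 - 1)) + (-9 + 4*(-5))) + 6)*(-4576) = (((-19 - (-40)/2) + (-9 - 20)) + 6)*(-4576) = (((-19 - (-40)/2) - 29) + 6)*(-4576) = (((-19 - 5*(-4)) - 29) + 6)*(-4576) = (((-19 + 20) - 29) + 6)*(-4576) = ((1 - 29) + 6)*(-4576) = (-28 + 6)*(-4576) = -22*(-4576) = 100672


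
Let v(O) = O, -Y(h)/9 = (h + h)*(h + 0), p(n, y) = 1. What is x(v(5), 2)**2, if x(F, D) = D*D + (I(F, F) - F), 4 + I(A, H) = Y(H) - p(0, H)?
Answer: 207936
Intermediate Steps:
Y(h) = -18*h**2 (Y(h) = -9*(h + h)*(h + 0) = -9*2*h*h = -18*h**2)
I(A, H) = -5 - 18*H**2 (I(A, H) = -4 + (-18*H**2 - 1*1) = -4 + (-18*H**2 - 1) = -4 + (-1 - 18*H**2) = -5 - 18*H**2)
x(F, D) = -5 + D**2 - F - 18*F**2 (x(F, D) = D*D + ((-5 - 18*F**2) - F) = D**2 + (-5 - F - 18*F**2) = -5 + D**2 - F - 18*F**2)
x(v(5), 2)**2 = (-5 + 2**2 - 1*5 - 18*5**2)**2 = (-5 + 4 - 5 - 18*25)**2 = (-5 + 4 - 5 - 450)**2 = (-456)**2 = 207936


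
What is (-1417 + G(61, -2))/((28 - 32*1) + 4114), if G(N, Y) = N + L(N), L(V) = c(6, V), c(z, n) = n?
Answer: -259/822 ≈ -0.31508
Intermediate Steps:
L(V) = V
G(N, Y) = 2*N (G(N, Y) = N + N = 2*N)
(-1417 + G(61, -2))/((28 - 32*1) + 4114) = (-1417 + 2*61)/((28 - 32*1) + 4114) = (-1417 + 122)/((28 - 32) + 4114) = -1295/(-4 + 4114) = -1295/4110 = -1295*1/4110 = -259/822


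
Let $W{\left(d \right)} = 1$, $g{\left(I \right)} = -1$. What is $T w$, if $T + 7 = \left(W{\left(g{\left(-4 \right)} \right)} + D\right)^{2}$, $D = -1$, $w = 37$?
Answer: $-259$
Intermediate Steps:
$T = -7$ ($T = -7 + \left(1 - 1\right)^{2} = -7 + 0^{2} = -7 + 0 = -7$)
$T w = \left(-7\right) 37 = -259$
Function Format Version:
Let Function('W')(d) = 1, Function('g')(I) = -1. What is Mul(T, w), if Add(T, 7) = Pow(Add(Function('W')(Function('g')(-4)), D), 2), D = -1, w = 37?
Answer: -259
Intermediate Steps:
T = -7 (T = Add(-7, Pow(Add(1, -1), 2)) = Add(-7, Pow(0, 2)) = Add(-7, 0) = -7)
Mul(T, w) = Mul(-7, 37) = -259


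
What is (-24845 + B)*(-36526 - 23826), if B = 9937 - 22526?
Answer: 2259216768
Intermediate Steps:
B = -12589
(-24845 + B)*(-36526 - 23826) = (-24845 - 12589)*(-36526 - 23826) = -37434*(-60352) = 2259216768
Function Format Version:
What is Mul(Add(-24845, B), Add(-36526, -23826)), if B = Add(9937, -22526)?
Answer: 2259216768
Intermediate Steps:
B = -12589
Mul(Add(-24845, B), Add(-36526, -23826)) = Mul(Add(-24845, -12589), Add(-36526, -23826)) = Mul(-37434, -60352) = 2259216768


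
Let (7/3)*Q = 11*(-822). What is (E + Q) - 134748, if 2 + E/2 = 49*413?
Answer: -687072/7 ≈ -98153.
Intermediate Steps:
Q = -27126/7 (Q = 3*(11*(-822))/7 = (3/7)*(-9042) = -27126/7 ≈ -3875.1)
E = 40470 (E = -4 + 2*(49*413) = -4 + 2*20237 = -4 + 40474 = 40470)
(E + Q) - 134748 = (40470 - 27126/7) - 134748 = 256164/7 - 134748 = -687072/7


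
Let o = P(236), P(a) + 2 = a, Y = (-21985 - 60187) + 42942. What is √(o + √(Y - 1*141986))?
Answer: √(234 + 4*I*√11326) ≈ 18.971 + 11.22*I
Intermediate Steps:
Y = -39230 (Y = -82172 + 42942 = -39230)
P(a) = -2 + a
o = 234 (o = -2 + 236 = 234)
√(o + √(Y - 1*141986)) = √(234 + √(-39230 - 1*141986)) = √(234 + √(-39230 - 141986)) = √(234 + √(-181216)) = √(234 + 4*I*√11326)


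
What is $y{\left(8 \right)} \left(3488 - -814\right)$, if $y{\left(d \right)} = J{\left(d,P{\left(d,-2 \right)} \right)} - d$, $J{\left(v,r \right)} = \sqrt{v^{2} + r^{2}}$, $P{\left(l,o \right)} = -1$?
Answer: $-34416 + 4302 \sqrt{65} \approx 267.83$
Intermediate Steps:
$J{\left(v,r \right)} = \sqrt{r^{2} + v^{2}}$
$y{\left(d \right)} = \sqrt{1 + d^{2}} - d$ ($y{\left(d \right)} = \sqrt{\left(-1\right)^{2} + d^{2}} - d = \sqrt{1 + d^{2}} - d$)
$y{\left(8 \right)} \left(3488 - -814\right) = \left(\sqrt{1 + 8^{2}} - 8\right) \left(3488 - -814\right) = \left(\sqrt{1 + 64} - 8\right) \left(3488 + 814\right) = \left(\sqrt{65} - 8\right) 4302 = \left(-8 + \sqrt{65}\right) 4302 = -34416 + 4302 \sqrt{65}$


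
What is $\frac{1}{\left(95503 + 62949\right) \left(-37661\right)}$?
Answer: $- \frac{1}{5967460772} \approx -1.6758 \cdot 10^{-10}$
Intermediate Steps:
$\frac{1}{\left(95503 + 62949\right) \left(-37661\right)} = \frac{1}{158452} \left(- \frac{1}{37661}\right) = - \frac{1}{5967460772}$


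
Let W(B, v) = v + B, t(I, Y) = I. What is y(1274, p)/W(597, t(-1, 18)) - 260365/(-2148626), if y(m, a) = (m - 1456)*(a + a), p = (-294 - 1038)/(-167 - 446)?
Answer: -236658296707/196249052962 ≈ -1.2059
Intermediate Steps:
p = 1332/613 (p = -1332/(-613) = -1332*(-1/613) = 1332/613 ≈ 2.1729)
y(m, a) = 2*a*(-1456 + m) (y(m, a) = (-1456 + m)*(2*a) = 2*a*(-1456 + m))
W(B, v) = B + v
y(1274, p)/W(597, t(-1, 18)) - 260365/(-2148626) = (2*(1332/613)*(-1456 + 1274))/(597 - 1) - 260365/(-2148626) = (2*(1332/613)*(-182))/596 - 260365*(-1/2148626) = -484848/613*1/596 + 260365/2148626 = -121212/91337 + 260365/2148626 = -236658296707/196249052962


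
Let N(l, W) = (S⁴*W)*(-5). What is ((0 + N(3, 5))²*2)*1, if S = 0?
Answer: 0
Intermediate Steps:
N(l, W) = 0 (N(l, W) = (0⁴*W)*(-5) = (0*W)*(-5) = 0*(-5) = 0)
((0 + N(3, 5))²*2)*1 = ((0 + 0)²*2)*1 = (0²*2)*1 = (0*2)*1 = 0*1 = 0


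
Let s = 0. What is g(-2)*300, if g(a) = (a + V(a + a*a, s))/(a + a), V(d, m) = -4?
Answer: 450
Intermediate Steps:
g(a) = (-4 + a)/(2*a) (g(a) = (a - 4)/(a + a) = (-4 + a)/((2*a)) = (-4 + a)*(1/(2*a)) = (-4 + a)/(2*a))
g(-2)*300 = ((1/2)*(-4 - 2)/(-2))*300 = ((1/2)*(-1/2)*(-6))*300 = (3/2)*300 = 450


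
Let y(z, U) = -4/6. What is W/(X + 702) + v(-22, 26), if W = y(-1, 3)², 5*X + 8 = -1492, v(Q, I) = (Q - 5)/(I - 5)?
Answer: -16267/12663 ≈ -1.2846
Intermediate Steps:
v(Q, I) = (-5 + Q)/(-5 + I)
X = -300 (X = -8/5 + (⅕)*(-1492) = -8/5 - 1492/5 = -300)
y(z, U) = -⅔ (y(z, U) = -4*⅙ = -⅔)
W = 4/9 (W = (-⅔)² = 4/9 ≈ 0.44444)
W/(X + 702) + v(-22, 26) = 4/(9*(-300 + 702)) + (-5 - 22)/(-5 + 26) = (4/9)/402 - 27/21 = (4/9)*(1/402) + (1/21)*(-27) = 2/1809 - 9/7 = -16267/12663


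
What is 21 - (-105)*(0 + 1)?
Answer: 126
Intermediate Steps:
21 - (-105)*(0 + 1) = 21 - (-105) = 21 - 21*(-5) = 21 + 105 = 126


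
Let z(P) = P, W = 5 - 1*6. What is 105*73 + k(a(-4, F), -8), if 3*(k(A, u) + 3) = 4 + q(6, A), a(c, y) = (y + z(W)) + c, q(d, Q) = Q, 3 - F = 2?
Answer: 7662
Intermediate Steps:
F = 1 (F = 3 - 1*2 = 3 - 2 = 1)
W = -1 (W = 5 - 6 = -1)
a(c, y) = -1 + c + y (a(c, y) = (y - 1) + c = (-1 + y) + c = -1 + c + y)
k(A, u) = -5/3 + A/3 (k(A, u) = -3 + (4 + A)/3 = -3 + (4/3 + A/3) = -5/3 + A/3)
105*73 + k(a(-4, F), -8) = 105*73 + (-5/3 + (-1 - 4 + 1)/3) = 7665 + (-5/3 + (⅓)*(-4)) = 7665 + (-5/3 - 4/3) = 7665 - 3 = 7662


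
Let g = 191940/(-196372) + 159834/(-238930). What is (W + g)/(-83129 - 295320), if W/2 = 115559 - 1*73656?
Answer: -491503755009164/2219563740575005 ≈ -0.22144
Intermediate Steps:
W = 83806 (W = 2*(115559 - 1*73656) = 2*(115559 - 73656) = 2*41903 = 83806)
g = -9655893306/5864895245 (g = 191940*(-1/196372) + 159834*(-1/238930) = -47985/49093 - 79917/119465 = -9655893306/5864895245 ≈ -1.6464)
(W + g)/(-83129 - 295320) = (83806 - 9655893306/5864895245)/(-83129 - 295320) = (491503755009164/5864895245)/(-378449) = (491503755009164/5864895245)*(-1/378449) = -491503755009164/2219563740575005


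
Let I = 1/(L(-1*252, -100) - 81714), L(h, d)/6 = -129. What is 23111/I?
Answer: -1906380168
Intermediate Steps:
L(h, d) = -774 (L(h, d) = 6*(-129) = -774)
I = -1/82488 (I = 1/(-774 - 81714) = 1/(-82488) = -1/82488 ≈ -1.2123e-5)
23111/I = 23111/(-1/82488) = 23111*(-82488) = -1906380168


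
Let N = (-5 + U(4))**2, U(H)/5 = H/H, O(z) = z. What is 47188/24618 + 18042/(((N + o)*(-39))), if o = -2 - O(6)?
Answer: 38240051/640068 ≈ 59.744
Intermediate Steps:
U(H) = 5 (U(H) = 5*(H/H) = 5*1 = 5)
N = 0 (N = (-5 + 5)**2 = 0**2 = 0)
o = -8 (o = -2 - 1*6 = -2 - 6 = -8)
47188/24618 + 18042/(((N + o)*(-39))) = 47188/24618 + 18042/(((0 - 8)*(-39))) = 47188*(1/24618) + 18042/((-8*(-39))) = 23594/12309 + 18042/312 = 23594/12309 + 18042*(1/312) = 23594/12309 + 3007/52 = 38240051/640068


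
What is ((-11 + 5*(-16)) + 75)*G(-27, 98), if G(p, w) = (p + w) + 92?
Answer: -2608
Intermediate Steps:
G(p, w) = 92 + p + w
((-11 + 5*(-16)) + 75)*G(-27, 98) = ((-11 + 5*(-16)) + 75)*(92 - 27 + 98) = ((-11 - 80) + 75)*163 = (-91 + 75)*163 = -16*163 = -2608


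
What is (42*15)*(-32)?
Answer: -20160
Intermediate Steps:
(42*15)*(-32) = 630*(-32) = -20160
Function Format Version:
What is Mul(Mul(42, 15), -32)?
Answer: -20160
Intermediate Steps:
Mul(Mul(42, 15), -32) = Mul(630, -32) = -20160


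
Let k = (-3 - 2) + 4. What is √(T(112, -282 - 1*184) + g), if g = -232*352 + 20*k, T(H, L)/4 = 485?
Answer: 8*I*√1246 ≈ 282.39*I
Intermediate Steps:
k = -1 (k = -5 + 4 = -1)
T(H, L) = 1940 (T(H, L) = 4*485 = 1940)
g = -81684 (g = -232*352 + 20*(-1) = -81664 - 20 = -81684)
√(T(112, -282 - 1*184) + g) = √(1940 - 81684) = √(-79744) = 8*I*√1246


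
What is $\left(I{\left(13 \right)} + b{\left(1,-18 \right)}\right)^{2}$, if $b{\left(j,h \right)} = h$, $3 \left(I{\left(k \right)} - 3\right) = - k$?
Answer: $\frac{3364}{9} \approx 373.78$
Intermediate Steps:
$I{\left(k \right)} = 3 - \frac{k}{3}$ ($I{\left(k \right)} = 3 + \frac{\left(-1\right) k}{3} = 3 - \frac{k}{3}$)
$\left(I{\left(13 \right)} + b{\left(1,-18 \right)}\right)^{2} = \left(\left(3 - \frac{13}{3}\right) - 18\right)^{2} = \left(- \frac{4}{3} - 18\right)^{2} = \left(- \frac{58}{3}\right)^{2} = \frac{3364}{9}$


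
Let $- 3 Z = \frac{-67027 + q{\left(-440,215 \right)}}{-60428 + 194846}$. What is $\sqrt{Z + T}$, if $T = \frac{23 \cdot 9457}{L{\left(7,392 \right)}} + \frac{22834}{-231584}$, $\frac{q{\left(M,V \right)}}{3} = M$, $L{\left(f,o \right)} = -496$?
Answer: $\frac{i \sqrt{1594941362116108038075686}}{60312550092} \approx 20.939 i$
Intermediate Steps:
$q{\left(M,V \right)} = 3 M$
$Z = \frac{68347}{403254}$ ($Z = - \frac{\left(-67027 + 3 \left(-440\right)\right) \frac{1}{-60428 + 194846}}{3} = - \frac{\left(-67027 - 1320\right) \frac{1}{134418}}{3} = - \frac{\left(-68347\right) \frac{1}{134418}}{3} = \left(- \frac{1}{3}\right) \left(- \frac{68347}{134418}\right) = \frac{68347}{403254} \approx 0.16949$)
$T = - \frac{787240517}{1794776}$ ($T = \frac{23 \cdot 9457}{-496} + \frac{22834}{-231584} = 217511 \left(- \frac{1}{496}\right) + 22834 \left(- \frac{1}{231584}\right) = - \frac{217511}{496} - \frac{11417}{115792} = - \frac{787240517}{1794776} \approx -438.63$)
$\sqrt{Z + T} = \sqrt{\frac{68347}{403254} - \frac{787240517}{1794776}} = \sqrt{- \frac{158667609943523}{361875300552}} = \frac{i \sqrt{1594941362116108038075686}}{60312550092}$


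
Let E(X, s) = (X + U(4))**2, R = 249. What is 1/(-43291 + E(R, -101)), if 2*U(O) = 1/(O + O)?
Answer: 256/4797729 ≈ 5.3359e-5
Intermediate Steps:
U(O) = 1/(4*O) (U(O) = 1/(2*(O + O)) = 1/(2*((2*O))) = (1/(2*O))/2 = 1/(4*O))
E(X, s) = (1/16 + X)**2 (E(X, s) = (X + (1/4)/4)**2 = (X + (1/4)*(1/4))**2 = (X + 1/16)**2 = (1/16 + X)**2)
1/(-43291 + E(R, -101)) = 1/(-43291 + (1 + 16*249)**2/256) = 1/(-43291 + (1 + 3984)**2/256) = 1/(-43291 + (1/256)*3985**2) = 1/(-43291 + (1/256)*15880225) = 1/(-43291 + 15880225/256) = 1/(4797729/256) = 256/4797729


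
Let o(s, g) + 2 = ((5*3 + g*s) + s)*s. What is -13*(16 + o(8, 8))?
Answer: -9230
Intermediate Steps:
o(s, g) = -2 + s*(15 + s + g*s) (o(s, g) = -2 + ((5*3 + g*s) + s)*s = -2 + ((15 + g*s) + s)*s = -2 + (15 + s + g*s)*s = -2 + s*(15 + s + g*s))
-13*(16 + o(8, 8)) = -13*(16 + (-2 + 8² + 15*8 + 8*8²)) = -13*(16 + (-2 + 64 + 120 + 8*64)) = -13*(16 + (-2 + 64 + 120 + 512)) = -13*(16 + 694) = -13*710 = -9230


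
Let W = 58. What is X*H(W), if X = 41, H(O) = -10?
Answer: -410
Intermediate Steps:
X*H(W) = 41*(-10) = -410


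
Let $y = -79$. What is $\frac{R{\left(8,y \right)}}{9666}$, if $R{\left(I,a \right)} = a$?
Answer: $- \frac{79}{9666} \approx -0.008173$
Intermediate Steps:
$\frac{R{\left(8,y \right)}}{9666} = - \frac{79}{9666}$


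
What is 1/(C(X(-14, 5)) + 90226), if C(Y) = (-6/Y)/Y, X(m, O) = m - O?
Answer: 361/32571580 ≈ 1.1083e-5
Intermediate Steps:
C(Y) = -6/Y²
1/(C(X(-14, 5)) + 90226) = 1/(-6/(-14 - 1*5)² + 90226) = 1/(-6/(-14 - 5)² + 90226) = 1/(-6/(-19)² + 90226) = 1/(-6*1/361 + 90226) = 1/(-6/361 + 90226) = 1/(32571580/361) = 361/32571580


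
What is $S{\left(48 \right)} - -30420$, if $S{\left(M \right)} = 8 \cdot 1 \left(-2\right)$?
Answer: $30404$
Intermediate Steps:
$S{\left(M \right)} = -16$ ($S{\left(M \right)} = 8 \left(-2\right) = -16$)
$S{\left(48 \right)} - -30420 = -16 - -30420 = -16 + 30420 = 30404$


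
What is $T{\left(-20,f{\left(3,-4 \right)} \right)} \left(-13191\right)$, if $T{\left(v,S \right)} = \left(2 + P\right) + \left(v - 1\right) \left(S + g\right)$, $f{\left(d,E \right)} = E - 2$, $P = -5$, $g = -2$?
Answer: $-2176515$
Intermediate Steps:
$f{\left(d,E \right)} = -2 + E$
$T{\left(v,S \right)} = -3 + \left(-1 + v\right) \left(-2 + S\right)$ ($T{\left(v,S \right)} = \left(2 - 5\right) + \left(v - 1\right) \left(S - 2\right) = -3 + \left(-1 + v\right) \left(-2 + S\right)$)
$T{\left(-20,f{\left(3,-4 \right)} \right)} \left(-13191\right) = \left(-1 - \left(-2 - 4\right) - -40 + \left(-2 - 4\right) \left(-20\right)\right) \left(-13191\right) = \left(-1 - -6 + 40 - -120\right) \left(-13191\right) = \left(-1 + 6 + 40 + 120\right) \left(-13191\right) = 165 \left(-13191\right) = -2176515$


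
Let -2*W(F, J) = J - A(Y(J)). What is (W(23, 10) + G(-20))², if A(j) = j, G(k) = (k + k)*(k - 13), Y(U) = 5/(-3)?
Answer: 62173225/36 ≈ 1.7270e+6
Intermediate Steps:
Y(U) = -5/3 (Y(U) = 5*(-⅓) = -5/3)
G(k) = 2*k*(-13 + k) (G(k) = (2*k)*(-13 + k) = 2*k*(-13 + k))
W(F, J) = -⅚ - J/2 (W(F, J) = -(J - 1*(-5/3))/2 = -(J + 5/3)/2 = -(5/3 + J)/2 = -⅚ - J/2)
(W(23, 10) + G(-20))² = ((-⅚ - ½*10) + 2*(-20)*(-13 - 20))² = ((-⅚ - 5) + 2*(-20)*(-33))² = (-35/6 + 1320)² = (7885/6)² = 62173225/36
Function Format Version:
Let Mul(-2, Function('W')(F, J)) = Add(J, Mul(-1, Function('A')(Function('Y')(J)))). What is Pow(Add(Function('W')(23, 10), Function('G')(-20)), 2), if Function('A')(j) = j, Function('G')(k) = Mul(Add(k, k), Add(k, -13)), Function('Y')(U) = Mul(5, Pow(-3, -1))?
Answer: Rational(62173225, 36) ≈ 1.7270e+6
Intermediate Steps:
Function('Y')(U) = Rational(-5, 3) (Function('Y')(U) = Mul(5, Rational(-1, 3)) = Rational(-5, 3))
Function('G')(k) = Mul(2, k, Add(-13, k)) (Function('G')(k) = Mul(Mul(2, k), Add(-13, k)) = Mul(2, k, Add(-13, k)))
Function('W')(F, J) = Add(Rational(-5, 6), Mul(Rational(-1, 2), J)) (Function('W')(F, J) = Mul(Rational(-1, 2), Add(J, Mul(-1, Rational(-5, 3)))) = Mul(Rational(-1, 2), Add(J, Rational(5, 3))) = Mul(Rational(-1, 2), Add(Rational(5, 3), J)) = Add(Rational(-5, 6), Mul(Rational(-1, 2), J)))
Pow(Add(Function('W')(23, 10), Function('G')(-20)), 2) = Pow(Add(Add(Rational(-5, 6), Mul(Rational(-1, 2), 10)), Mul(2, -20, Add(-13, -20))), 2) = Pow(Add(Add(Rational(-5, 6), -5), Mul(2, -20, -33)), 2) = Pow(Add(Rational(-35, 6), 1320), 2) = Pow(Rational(7885, 6), 2) = Rational(62173225, 36)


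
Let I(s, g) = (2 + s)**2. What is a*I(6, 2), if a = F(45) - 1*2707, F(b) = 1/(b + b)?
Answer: -7796128/45 ≈ -1.7325e+5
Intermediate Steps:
F(b) = 1/(2*b)
a = -243629/90 (a = (1/2)/45 - 1*2707 = (1/2)*(1/45) - 2707 = 1/90 - 2707 = -243629/90 ≈ -2707.0)
a*I(6, 2) = -243629*(2 + 6)**2/90 = -243629/90*8**2 = -243629/90*64 = -7796128/45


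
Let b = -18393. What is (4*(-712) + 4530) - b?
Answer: 20075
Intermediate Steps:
(4*(-712) + 4530) - b = (4*(-712) + 4530) - 1*(-18393) = (-2848 + 4530) + 18393 = 1682 + 18393 = 20075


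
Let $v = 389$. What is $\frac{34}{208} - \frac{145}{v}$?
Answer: $- \frac{8467}{40456} \approx -0.20929$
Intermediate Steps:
$\frac{34}{208} - \frac{145}{v} = \frac{34}{208} - \frac{145}{389} = 34 \cdot \frac{1}{208} - \frac{145}{389} = \frac{17}{104} - \frac{145}{389} = - \frac{8467}{40456}$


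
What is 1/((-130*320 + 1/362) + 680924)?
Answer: 362/231435289 ≈ 1.5642e-6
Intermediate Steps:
1/((-130*320 + 1/362) + 680924) = 1/((-41600 + 1/362) + 680924) = 1/(-15059199/362 + 680924) = 1/(231435289/362) = 362/231435289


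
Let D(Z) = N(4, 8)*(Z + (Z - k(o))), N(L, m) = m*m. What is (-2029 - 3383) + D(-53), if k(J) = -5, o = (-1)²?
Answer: -11876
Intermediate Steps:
N(L, m) = m²
o = 1
D(Z) = 320 + 128*Z (D(Z) = 8²*(Z + (Z - 1*(-5))) = 64*(Z + (Z + 5)) = 64*(Z + (5 + Z)) = 64*(5 + 2*Z) = 320 + 128*Z)
(-2029 - 3383) + D(-53) = (-2029 - 3383) + (320 + 128*(-53)) = -5412 + (320 - 6784) = -5412 - 6464 = -11876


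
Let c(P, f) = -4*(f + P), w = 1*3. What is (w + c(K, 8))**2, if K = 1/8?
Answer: 3481/4 ≈ 870.25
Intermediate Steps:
w = 3
K = 1/8 (K = 1*(1/8) = 1/8 ≈ 0.12500)
c(P, f) = -4*P - 4*f (c(P, f) = -4*(P + f) = -4*P - 4*f)
(w + c(K, 8))**2 = (3 + (-4*1/8 - 4*8))**2 = (3 + (-1/2 - 32))**2 = (3 - 65/2)**2 = (-59/2)**2 = 3481/4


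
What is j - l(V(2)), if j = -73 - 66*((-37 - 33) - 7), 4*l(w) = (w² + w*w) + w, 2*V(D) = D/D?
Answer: 20035/4 ≈ 5008.8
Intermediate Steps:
V(D) = ½ (V(D) = (D/D)/2 = (½)*1 = ½)
l(w) = w²/2 + w/4 (l(w) = ((w² + w*w) + w)/4 = ((w² + w²) + w)/4 = (2*w² + w)/4 = (w + 2*w²)/4 = w²/2 + w/4)
j = 5009 (j = -73 - 66*(-70 - 7) = -73 - 66*(-77) = -73 + 5082 = 5009)
j - l(V(2)) = 5009 - (1 + 2*(½))/(4*2) = 5009 - (1 + 1)/(4*2) = 5009 - 2/(4*2) = 5009 - 1*¼ = 5009 - ¼ = 20035/4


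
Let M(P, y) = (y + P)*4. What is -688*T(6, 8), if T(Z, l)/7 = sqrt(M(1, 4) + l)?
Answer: -9632*sqrt(7) ≈ -25484.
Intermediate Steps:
M(P, y) = 4*P + 4*y (M(P, y) = (P + y)*4 = 4*P + 4*y)
T(Z, l) = 7*sqrt(20 + l) (T(Z, l) = 7*sqrt((4*1 + 4*4) + l) = 7*sqrt((4 + 16) + l) = 7*sqrt(20 + l))
-688*T(6, 8) = -4816*sqrt(20 + 8) = -4816*sqrt(28) = -4816*2*sqrt(7) = -9632*sqrt(7)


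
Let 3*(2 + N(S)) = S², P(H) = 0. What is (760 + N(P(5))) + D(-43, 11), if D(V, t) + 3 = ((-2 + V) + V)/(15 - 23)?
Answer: 766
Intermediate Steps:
D(V, t) = -11/4 - V/4 (D(V, t) = -3 + ((-2 + V) + V)/(15 - 23) = -3 + (-2 + 2*V)/(-8) = -3 + (-2 + 2*V)*(-⅛) = -3 + (¼ - V/4) = -11/4 - V/4)
N(S) = -2 + S²/3
(760 + N(P(5))) + D(-43, 11) = (760 + (-2 + (⅓)*0²)) + (-11/4 - ¼*(-43)) = (760 + (-2 + (⅓)*0)) + (-11/4 + 43/4) = (760 + (-2 + 0)) + 8 = (760 - 2) + 8 = 758 + 8 = 766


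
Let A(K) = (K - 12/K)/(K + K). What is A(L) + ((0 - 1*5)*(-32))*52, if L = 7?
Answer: 815397/98 ≈ 8320.4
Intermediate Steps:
A(K) = (K - 12/K)/(2*K) (A(K) = (K - 12/K)/((2*K)) = (K - 12/K)*(1/(2*K)) = (K - 12/K)/(2*K))
A(L) + ((0 - 1*5)*(-32))*52 = (½ - 6/7²) + ((0 - 1*5)*(-32))*52 = (½ - 6*1/49) + ((0 - 5)*(-32))*52 = (½ - 6/49) - 5*(-32)*52 = 37/98 + 160*52 = 37/98 + 8320 = 815397/98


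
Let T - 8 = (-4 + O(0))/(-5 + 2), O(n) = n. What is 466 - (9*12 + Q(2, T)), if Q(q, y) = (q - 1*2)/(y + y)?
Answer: 358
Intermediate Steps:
T = 28/3 (T = 8 + (-4 + 0)/(-5 + 2) = 8 - 4/(-3) = 8 - 4*(-1/3) = 8 + 4/3 = 28/3 ≈ 9.3333)
Q(q, y) = (-2 + q)/(2*y) (Q(q, y) = (q - 2)/((2*y)) = (-2 + q)*(1/(2*y)) = (-2 + q)/(2*y))
466 - (9*12 + Q(2, T)) = 466 - (9*12 + (-2 + 2)/(2*(28/3))) = 466 - (108 + (1/2)*(3/28)*0) = 466 - (108 + 0) = 466 - 1*108 = 466 - 108 = 358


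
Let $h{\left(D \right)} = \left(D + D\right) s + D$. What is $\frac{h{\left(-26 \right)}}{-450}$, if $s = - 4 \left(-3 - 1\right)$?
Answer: $\frac{143}{75} \approx 1.9067$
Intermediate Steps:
$s = 16$ ($s = \left(-4\right) \left(-4\right) = 16$)
$h{\left(D \right)} = 33 D$ ($h{\left(D \right)} = \left(D + D\right) 16 + D = 2 D 16 + D = 32 D + D = 33 D$)
$\frac{h{\left(-26 \right)}}{-450} = \frac{33 \left(-26\right)}{-450} = \left(-858\right) \left(- \frac{1}{450}\right) = \frac{143}{75}$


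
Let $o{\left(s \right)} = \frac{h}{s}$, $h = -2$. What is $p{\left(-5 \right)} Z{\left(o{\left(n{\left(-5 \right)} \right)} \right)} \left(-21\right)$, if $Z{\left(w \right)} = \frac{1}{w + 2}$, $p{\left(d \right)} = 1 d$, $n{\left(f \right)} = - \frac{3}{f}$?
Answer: $- \frac{315}{4} \approx -78.75$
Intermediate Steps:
$o{\left(s \right)} = - \frac{2}{s}$
$p{\left(d \right)} = d$
$Z{\left(w \right)} = \frac{1}{2 + w}$
$p{\left(-5 \right)} Z{\left(o{\left(n{\left(-5 \right)} \right)} \right)} \left(-21\right) = - \frac{5}{2 - \frac{2}{\left(-3\right) \frac{1}{-5}}} \left(-21\right) = - \frac{5}{2 - \frac{2}{\left(-3\right) \left(- \frac{1}{5}\right)}} \left(-21\right) = - \frac{5}{2 - \frac{2}{\frac{3}{5}}} \left(-21\right) = - \frac{5}{2 - \frac{10}{3}} \left(-21\right) = - \frac{5}{- \frac{4}{3}} \left(-21\right) = \left(-5\right) \left(- \frac{3}{4}\right) \left(-21\right) = \frac{15}{4} \left(-21\right) = - \frac{315}{4}$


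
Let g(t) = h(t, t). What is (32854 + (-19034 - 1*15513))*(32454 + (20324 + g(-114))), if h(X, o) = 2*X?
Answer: -88967150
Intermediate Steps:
g(t) = 2*t
(32854 + (-19034 - 1*15513))*(32454 + (20324 + g(-114))) = (32854 + (-19034 - 1*15513))*(32454 + (20324 + 2*(-114))) = (32854 + (-19034 - 15513))*(32454 + (20324 - 228)) = (32854 - 34547)*(32454 + 20096) = -1693*52550 = -88967150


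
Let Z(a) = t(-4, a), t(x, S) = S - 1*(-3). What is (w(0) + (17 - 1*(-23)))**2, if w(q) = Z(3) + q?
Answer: 2116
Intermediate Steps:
t(x, S) = 3 + S (t(x, S) = S + 3 = 3 + S)
Z(a) = 3 + a
w(q) = 6 + q (w(q) = (3 + 3) + q = 6 + q)
(w(0) + (17 - 1*(-23)))**2 = ((6 + 0) + (17 - 1*(-23)))**2 = (6 + (17 + 23))**2 = (6 + 40)**2 = 46**2 = 2116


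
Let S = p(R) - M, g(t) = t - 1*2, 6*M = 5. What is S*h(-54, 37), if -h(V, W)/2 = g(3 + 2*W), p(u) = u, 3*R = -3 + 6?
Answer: -25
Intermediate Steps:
M = ⅚ (M = (⅙)*5 = ⅚ ≈ 0.83333)
R = 1 (R = (-3 + 6)/3 = (⅓)*3 = 1)
g(t) = -2 + t (g(t) = t - 2 = -2 + t)
h(V, W) = -2 - 4*W (h(V, W) = -2*(-2 + (3 + 2*W)) = -2*(1 + 2*W) = -2 - 4*W)
S = ⅙ (S = 1 - 1*⅚ = 1 - ⅚ = ⅙ ≈ 0.16667)
S*h(-54, 37) = (-2 - 4*37)/6 = (-2 - 148)/6 = (⅙)*(-150) = -25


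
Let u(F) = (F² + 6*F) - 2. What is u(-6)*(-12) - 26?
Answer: -2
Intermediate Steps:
u(F) = -2 + F² + 6*F
u(-6)*(-12) - 26 = (-2 + (-6)² + 6*(-6))*(-12) - 26 = (-2 + 36 - 36)*(-12) - 26 = -2*(-12) - 26 = 24 - 26 = -2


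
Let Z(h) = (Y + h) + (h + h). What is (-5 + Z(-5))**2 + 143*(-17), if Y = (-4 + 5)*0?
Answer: -2031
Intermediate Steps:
Y = 0 (Y = 1*0 = 0)
Z(h) = 3*h (Z(h) = (0 + h) + (h + h) = h + 2*h = 3*h)
(-5 + Z(-5))**2 + 143*(-17) = (-5 + 3*(-5))**2 + 143*(-17) = (-5 - 15)**2 - 2431 = (-20)**2 - 2431 = 400 - 2431 = -2031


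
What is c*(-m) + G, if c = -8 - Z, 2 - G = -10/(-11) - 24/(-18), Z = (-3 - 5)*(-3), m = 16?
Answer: 16888/33 ≈ 511.76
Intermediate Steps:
Z = 24 (Z = -8*(-3) = 24)
G = -8/33 (G = 2 - (-10/(-11) - 24/(-18)) = 2 - (-10*(-1/11) - 24*(-1/18)) = 2 - (10/11 + 4/3) = 2 - 1*74/33 = 2 - 74/33 = -8/33 ≈ -0.24242)
c = -32 (c = -8 - 1*24 = -8 - 24 = -32)
c*(-m) + G = -(-32)*16 - 8/33 = -32*(-16) - 8/33 = 512 - 8/33 = 16888/33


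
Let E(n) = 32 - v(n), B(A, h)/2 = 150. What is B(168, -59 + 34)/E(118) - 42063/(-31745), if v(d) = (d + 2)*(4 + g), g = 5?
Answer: 1234233/1188170 ≈ 1.0388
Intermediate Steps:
v(d) = 18 + 9*d (v(d) = (d + 2)*(4 + 5) = (2 + d)*9 = 18 + 9*d)
B(A, h) = 300 (B(A, h) = 2*150 = 300)
E(n) = 14 - 9*n (E(n) = 32 - (18 + 9*n) = 32 + (-18 - 9*n) = 14 - 9*n)
B(168, -59 + 34)/E(118) - 42063/(-31745) = 300/(14 - 9*118) - 42063/(-31745) = 300/(14 - 1062) - 42063*(-1/31745) = 300/(-1048) + 6009/4535 = 300*(-1/1048) + 6009/4535 = -75/262 + 6009/4535 = 1234233/1188170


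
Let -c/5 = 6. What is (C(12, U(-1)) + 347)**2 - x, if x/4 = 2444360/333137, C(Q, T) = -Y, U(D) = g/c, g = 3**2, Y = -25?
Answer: 46091053168/333137 ≈ 1.3835e+5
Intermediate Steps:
g = 9
c = -30 (c = -5*6 = -30)
U(D) = -3/10 (U(D) = 9/(-30) = 9*(-1/30) = -3/10)
C(Q, T) = 25 (C(Q, T) = -1*(-25) = 25)
x = 9777440/333137 (x = 4*(2444360/333137) = 9777440/333137 ≈ 29.350)
(C(12, U(-1)) + 347)**2 - x = (25 + 347)**2 - 1*9777440/333137 = 372**2 - 9777440/333137 = 138384 - 9777440/333137 = 46091053168/333137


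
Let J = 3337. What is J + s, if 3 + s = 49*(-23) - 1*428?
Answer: 1779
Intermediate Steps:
s = -1558 (s = -3 + (49*(-23) - 1*428) = -3 + (-1127 - 428) = -3 - 1555 = -1558)
J + s = 3337 - 1558 = 1779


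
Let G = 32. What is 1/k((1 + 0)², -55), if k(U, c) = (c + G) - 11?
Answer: -1/34 ≈ -0.029412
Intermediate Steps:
k(U, c) = 21 + c (k(U, c) = (c + 32) - 11 = (32 + c) - 11 = 21 + c)
1/k((1 + 0)², -55) = 1/(21 - 55) = 1/(-34) = -1/34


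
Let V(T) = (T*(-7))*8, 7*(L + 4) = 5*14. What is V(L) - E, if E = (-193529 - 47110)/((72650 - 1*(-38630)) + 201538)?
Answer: -104866209/312818 ≈ -335.23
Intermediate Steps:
L = 6 (L = -4 + (5*14)/7 = -4 + (1/7)*70 = -4 + 10 = 6)
V(T) = -56*T (V(T) = -7*T*8 = -56*T)
E = -240639/312818 (E = -240639/((72650 + 38630) + 201538) = -240639/(111280 + 201538) = -240639/312818 ≈ -0.76926)
V(L) - E = -56*6 - 1*(-240639/312818) = -336 + 240639/312818 = -104866209/312818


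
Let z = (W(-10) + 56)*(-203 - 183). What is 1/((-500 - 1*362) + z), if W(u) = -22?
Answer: -1/13986 ≈ -7.1500e-5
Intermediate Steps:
z = -13124 (z = (-22 + 56)*(-203 - 183) = 34*(-386) = -13124)
1/((-500 - 1*362) + z) = 1/((-500 - 1*362) - 13124) = 1/((-500 - 362) - 13124) = 1/(-862 - 13124) = 1/(-13986) = -1/13986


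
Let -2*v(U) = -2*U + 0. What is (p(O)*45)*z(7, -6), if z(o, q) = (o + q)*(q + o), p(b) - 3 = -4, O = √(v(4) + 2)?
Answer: -45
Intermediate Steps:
v(U) = U (v(U) = -(-2*U + 0)/2 = -(-1)*U = U)
O = √6 (O = √(4 + 2) = √6 ≈ 2.4495)
p(b) = -1 (p(b) = 3 - 4 = -1)
z(o, q) = (o + q)² (z(o, q) = (o + q)*(o + q) = (o + q)²)
(p(O)*45)*z(7, -6) = (-1*45)*(7 - 6)² = -45*1² = -45*1 = -45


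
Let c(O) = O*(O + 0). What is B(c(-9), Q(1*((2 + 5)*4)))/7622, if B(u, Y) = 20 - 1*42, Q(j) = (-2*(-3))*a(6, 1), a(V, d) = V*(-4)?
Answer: -11/3811 ≈ -0.0028864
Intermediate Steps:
a(V, d) = -4*V
c(O) = O² (c(O) = O*O = O²)
Q(j) = -144 (Q(j) = (-2*(-3))*(-4*6) = 6*(-24) = -144)
B(u, Y) = -22 (B(u, Y) = 20 - 42 = -22)
B(c(-9), Q(1*((2 + 5)*4)))/7622 = -22/7622 = -22*1/7622 = -11/3811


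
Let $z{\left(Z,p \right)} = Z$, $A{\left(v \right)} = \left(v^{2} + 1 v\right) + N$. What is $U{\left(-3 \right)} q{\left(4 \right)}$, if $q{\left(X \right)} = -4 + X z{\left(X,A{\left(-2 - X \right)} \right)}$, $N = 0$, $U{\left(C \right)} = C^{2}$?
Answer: $108$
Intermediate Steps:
$A{\left(v \right)} = v + v^{2}$ ($A{\left(v \right)} = \left(v^{2} + 1 v\right) + 0 = \left(v^{2} + v\right) + 0 = \left(v + v^{2}\right) + 0 = v + v^{2}$)
$q{\left(X \right)} = -4 + X^{2}$ ($q{\left(X \right)} = -4 + X X = -4 + X^{2}$)
$U{\left(-3 \right)} q{\left(4 \right)} = \left(-3\right)^{2} \left(-4 + 4^{2}\right) = 9 \left(-4 + 16\right) = 9 \cdot 12 = 108$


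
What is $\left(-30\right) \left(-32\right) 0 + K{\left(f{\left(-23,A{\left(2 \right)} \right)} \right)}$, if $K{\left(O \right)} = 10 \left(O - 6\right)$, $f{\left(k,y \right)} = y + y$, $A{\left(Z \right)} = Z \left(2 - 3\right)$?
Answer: $-100$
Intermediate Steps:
$A{\left(Z \right)} = - Z$ ($A{\left(Z \right)} = Z \left(-1\right) = - Z$)
$f{\left(k,y \right)} = 2 y$
$K{\left(O \right)} = -60 + 10 O$ ($K{\left(O \right)} = 10 \left(-6 + O\right) = -60 + 10 O$)
$\left(-30\right) \left(-32\right) 0 + K{\left(f{\left(-23,A{\left(2 \right)} \right)} \right)} = \left(-30\right) \left(-32\right) 0 - \left(60 - 10 \cdot 2 \left(\left(-1\right) 2\right)\right) = 960 \cdot 0 - \left(60 - 10 \cdot 2 \left(-2\right)\right) = 0 + \left(-60 + 10 \left(-4\right)\right) = 0 - 100 = -100$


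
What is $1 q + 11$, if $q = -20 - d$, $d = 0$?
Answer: $-9$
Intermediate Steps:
$q = -20$ ($q = -20 - 0 = -20 + 0 = -20$)
$1 q + 11 = 1 \left(-20\right) + 11 = -20 + 11 = -9$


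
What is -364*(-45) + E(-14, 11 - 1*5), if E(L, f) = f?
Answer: 16386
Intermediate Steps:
-364*(-45) + E(-14, 11 - 1*5) = -364*(-45) + (11 - 1*5) = 16380 + (11 - 5) = 16380 + 6 = 16386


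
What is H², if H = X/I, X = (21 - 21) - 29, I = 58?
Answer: ¼ ≈ 0.25000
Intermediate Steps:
X = -29 (X = 0 - 29 = -29)
H = -½ (H = -29/58 = -29*1/58 = -½ ≈ -0.50000)
H² = (-½)² = ¼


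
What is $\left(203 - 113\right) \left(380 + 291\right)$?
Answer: $60390$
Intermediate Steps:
$\left(203 - 113\right) \left(380 + 291\right) = 90 \cdot 671 = 60390$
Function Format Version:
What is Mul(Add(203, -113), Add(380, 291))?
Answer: 60390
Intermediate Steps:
Mul(Add(203, -113), Add(380, 291)) = Mul(90, 671) = 60390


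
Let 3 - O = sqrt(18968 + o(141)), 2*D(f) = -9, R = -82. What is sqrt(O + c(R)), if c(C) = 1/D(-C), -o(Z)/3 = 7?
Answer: sqrt(25 - 9*sqrt(18947))/3 ≈ 11.613*I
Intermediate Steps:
D(f) = -9/2 (D(f) = (1/2)*(-9) = -9/2)
o(Z) = -21 (o(Z) = -3*7 = -21)
O = 3 - sqrt(18947) (O = 3 - sqrt(18968 - 21) = 3 - sqrt(18947) ≈ -134.65)
c(C) = -2/9 (c(C) = 1/(-9/2) = -2/9)
sqrt(O + c(R)) = sqrt((3 - sqrt(18947)) - 2/9) = sqrt(25/9 - sqrt(18947))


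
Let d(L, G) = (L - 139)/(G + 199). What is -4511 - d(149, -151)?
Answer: -108269/24 ≈ -4511.2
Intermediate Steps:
d(L, G) = (-139 + L)/(199 + G)
-4511 - d(149, -151) = -4511 - (-139 + 149)/(199 - 151) = -4511 - 10/48 = -4511 - 1*5/24 = -4511 - 5/24 = -108269/24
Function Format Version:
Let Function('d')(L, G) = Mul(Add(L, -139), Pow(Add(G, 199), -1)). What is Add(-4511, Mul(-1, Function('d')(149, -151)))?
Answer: Rational(-108269, 24) ≈ -4511.2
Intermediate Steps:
Function('d')(L, G) = Mul(Pow(Add(199, G), -1), Add(-139, L)) (Function('d')(L, G) = Mul(Add(-139, L), Pow(Add(199, G), -1)) = Mul(Pow(Add(199, G), -1), Add(-139, L)))
Add(-4511, Mul(-1, Function('d')(149, -151))) = Add(-4511, Mul(-1, Mul(Pow(Add(199, -151), -1), Add(-139, 149)))) = Add(-4511, Mul(-1, Mul(Pow(48, -1), 10))) = Add(-4511, Mul(-1, Mul(Rational(1, 48), 10))) = Add(-4511, Mul(-1, Rational(5, 24))) = Add(-4511, Rational(-5, 24)) = Rational(-108269, 24)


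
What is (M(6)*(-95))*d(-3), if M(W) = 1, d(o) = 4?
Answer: -380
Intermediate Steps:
(M(6)*(-95))*d(-3) = (1*(-95))*4 = -95*4 = -380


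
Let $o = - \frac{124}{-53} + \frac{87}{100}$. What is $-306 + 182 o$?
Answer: $\frac{737101}{2650} \approx 278.15$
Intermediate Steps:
$o = \frac{17011}{5300}$ ($o = \left(-124\right) \left(- \frac{1}{53}\right) + 87 \cdot \frac{1}{100} = \frac{124}{53} + \frac{87}{100} = \frac{17011}{5300} \approx 3.2096$)
$-306 + 182 o = -306 + 182 \cdot \frac{17011}{5300} = -306 + \frac{1548001}{2650} = \frac{737101}{2650}$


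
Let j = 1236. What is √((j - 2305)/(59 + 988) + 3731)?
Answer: 2*√1022209134/1047 ≈ 61.074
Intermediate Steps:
√((j - 2305)/(59 + 988) + 3731) = √((1236 - 2305)/(59 + 988) + 3731) = √(-1069/1047 + 3731) = √(3905288/1047) = 2*√1022209134/1047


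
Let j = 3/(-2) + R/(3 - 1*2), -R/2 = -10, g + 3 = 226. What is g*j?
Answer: 8251/2 ≈ 4125.5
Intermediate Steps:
g = 223 (g = -3 + 226 = 223)
R = 20 (R = -2*(-10) = 20)
j = 37/2 (j = 3/(-2) + 20/(3 - 1*2) = 3*(-½) + 20/(3 - 2) = -3/2 + 20/1 = -3/2 + 20*1 = -3/2 + 20 = 37/2 ≈ 18.500)
g*j = 223*(37/2) = 8251/2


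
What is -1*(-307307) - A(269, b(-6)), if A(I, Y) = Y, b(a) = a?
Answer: 307313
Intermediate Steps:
-1*(-307307) - A(269, b(-6)) = -1*(-307307) - 1*(-6) = 307307 + 6 = 307313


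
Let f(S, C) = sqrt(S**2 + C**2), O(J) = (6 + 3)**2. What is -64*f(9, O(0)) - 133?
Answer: -133 - 576*sqrt(82) ≈ -5348.9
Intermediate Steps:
O(J) = 81 (O(J) = 9**2 = 81)
f(S, C) = sqrt(C**2 + S**2)
-64*f(9, O(0)) - 133 = -64*sqrt(81**2 + 9**2) - 133 = -64*sqrt(6561 + 81) - 133 = -576*sqrt(82) - 133 = -133 - 576*sqrt(82)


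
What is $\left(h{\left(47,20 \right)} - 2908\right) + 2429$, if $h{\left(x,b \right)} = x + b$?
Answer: $-412$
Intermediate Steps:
$h{\left(x,b \right)} = b + x$
$\left(h{\left(47,20 \right)} - 2908\right) + 2429 = \left(\left(20 + 47\right) - 2908\right) + 2429 = \left(67 - 2908\right) + 2429 = -2841 + 2429 = -412$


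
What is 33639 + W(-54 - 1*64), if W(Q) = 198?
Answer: 33837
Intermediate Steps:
33639 + W(-54 - 1*64) = 33639 + 198 = 33837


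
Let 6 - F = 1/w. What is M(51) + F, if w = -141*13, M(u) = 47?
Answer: 97150/1833 ≈ 53.001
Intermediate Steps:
w = -1833
F = 10999/1833 (F = 6 - 1/(-1833) = 6 - 1*(-1/1833) = 6 + 1/1833 = 10999/1833 ≈ 6.0005)
M(51) + F = 47 + 10999/1833 = 97150/1833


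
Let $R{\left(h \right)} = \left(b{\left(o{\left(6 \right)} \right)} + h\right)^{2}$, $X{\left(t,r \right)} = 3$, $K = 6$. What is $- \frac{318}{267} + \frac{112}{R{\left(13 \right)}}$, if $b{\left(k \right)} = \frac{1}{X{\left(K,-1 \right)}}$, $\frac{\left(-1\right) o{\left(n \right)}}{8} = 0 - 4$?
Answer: $- \frac{4993}{8900} \approx -0.56101$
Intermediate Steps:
$o{\left(n \right)} = 32$ ($o{\left(n \right)} = - 8 \left(0 - 4\right) = \left(-8\right) \left(-4\right) = 32$)
$b{\left(k \right)} = \frac{1}{3}$
$R{\left(h \right)} = \left(\frac{1}{3} + h\right)^{2}$
$- \frac{318}{267} + \frac{112}{R{\left(13 \right)}} = - \frac{318}{267} + \frac{112}{\frac{1}{9} \left(1 + 3 \cdot 13\right)^{2}} = \left(-318\right) \frac{1}{267} + \frac{112}{\frac{1}{9} \left(1 + 39\right)^{2}} = - \frac{106}{89} + \frac{112}{\frac{1}{9} \cdot 40^{2}} = - \frac{106}{89} + \frac{112}{\frac{1}{9} \cdot 1600} = - \frac{106}{89} + \frac{112}{\frac{1600}{9}} = - \frac{106}{89} + 112 \cdot \frac{9}{1600} = - \frac{106}{89} + \frac{63}{100} = - \frac{4993}{8900}$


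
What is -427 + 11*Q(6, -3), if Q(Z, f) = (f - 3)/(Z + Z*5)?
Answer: -2573/6 ≈ -428.83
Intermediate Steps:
Q(Z, f) = (-3 + f)/(6*Z) (Q(Z, f) = (-3 + f)/(Z + 5*Z) = (-3 + f)/((6*Z)) = (-3 + f)*(1/(6*Z)) = (-3 + f)/(6*Z))
-427 + 11*Q(6, -3) = -427 + 11*((⅙)*(-3 - 3)/6) = -427 + 11*((⅙)*(⅙)*(-6)) = -427 + 11*(-⅙) = -427 - 11/6 = -2573/6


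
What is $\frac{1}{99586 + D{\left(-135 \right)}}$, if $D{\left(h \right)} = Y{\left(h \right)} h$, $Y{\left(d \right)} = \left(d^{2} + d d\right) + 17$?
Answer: $- \frac{1}{4823459} \approx -2.0732 \cdot 10^{-7}$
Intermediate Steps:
$Y{\left(d \right)} = 17 + 2 d^{2}$ ($Y{\left(d \right)} = \left(d^{2} + d^{2}\right) + 17 = 2 d^{2} + 17 = 17 + 2 d^{2}$)
$D{\left(h \right)} = h \left(17 + 2 h^{2}\right)$ ($D{\left(h \right)} = \left(17 + 2 h^{2}\right) h = h \left(17 + 2 h^{2}\right)$)
$\frac{1}{99586 + D{\left(-135 \right)}} = \frac{1}{99586 - 135 \left(17 + 2 \left(-135\right)^{2}\right)} = \frac{1}{99586 - 135 \left(17 + 2 \cdot 18225\right)} = \frac{1}{99586 - 135 \left(17 + 36450\right)} = \frac{1}{99586 - 4923045} = \frac{1}{-4823459} = - \frac{1}{4823459}$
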